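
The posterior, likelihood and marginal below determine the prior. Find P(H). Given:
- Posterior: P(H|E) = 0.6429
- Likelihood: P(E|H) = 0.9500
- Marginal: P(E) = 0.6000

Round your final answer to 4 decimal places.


From Bayes' theorem: P(H|E) = P(E|H) × P(H) / P(E)

Rearranging for P(H):
P(H) = P(H|E) × P(E) / P(E|H)
     = 0.6429 × 0.6000 / 0.9500
     = 0.38574000 / 0.9500
     = 0.4060


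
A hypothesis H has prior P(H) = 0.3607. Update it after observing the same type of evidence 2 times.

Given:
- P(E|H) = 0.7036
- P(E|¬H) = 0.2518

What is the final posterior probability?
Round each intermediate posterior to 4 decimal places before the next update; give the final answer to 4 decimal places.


Sequential Bayesian updating:

Initial prior: P(H) = 0.3607

Update 1:
  P(E) = 0.7036 × 0.3607 + 0.2518 × 0.6393 = 0.25378852 + 0.16097574 = 0.41476426
  P(H|E) = 0.25378852 / 0.41476426 = 0.6119

Update 2:
  P(E) = 0.7036 × 0.6119 + 0.2518 × 0.3881 = 0.43053284 + 0.09772358 = 0.52825642
  P(H|E) = 0.43053284 / 0.52825642 = 0.8150

Final posterior: 0.8150


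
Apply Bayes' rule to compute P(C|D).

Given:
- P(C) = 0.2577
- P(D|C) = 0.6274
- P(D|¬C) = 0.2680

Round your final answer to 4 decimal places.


Bayes' theorem: P(C|D) = P(D|C) × P(C) / P(D)

Step 1: Calculate P(D) using law of total probability
P(D) = P(D|C)P(C) + P(D|¬C)P(¬C)
     = 0.6274 × 0.2577 + 0.2680 × 0.7423
     = 0.16168098 + 0.19893640
     = 0.36061738

Step 2: Apply Bayes' theorem
P(C|D) = P(D|C) × P(C) / P(D)
       = 0.16168098 / 0.36061738
       = 0.4483


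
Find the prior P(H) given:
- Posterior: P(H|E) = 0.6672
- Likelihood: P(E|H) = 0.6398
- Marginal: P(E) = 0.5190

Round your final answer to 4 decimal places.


From Bayes' theorem: P(H|E) = P(E|H) × P(H) / P(E)

Rearranging for P(H):
P(H) = P(H|E) × P(E) / P(E|H)
     = 0.6672 × 0.5190 / 0.6398
     = 0.34627680 / 0.6398
     = 0.5412


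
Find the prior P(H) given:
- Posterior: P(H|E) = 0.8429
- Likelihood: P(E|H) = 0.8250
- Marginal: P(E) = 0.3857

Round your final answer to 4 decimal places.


From Bayes' theorem: P(H|E) = P(E|H) × P(H) / P(E)

Rearranging for P(H):
P(H) = P(H|E) × P(E) / P(E|H)
     = 0.8429 × 0.3857 / 0.8250
     = 0.32510653 / 0.8250
     = 0.3941


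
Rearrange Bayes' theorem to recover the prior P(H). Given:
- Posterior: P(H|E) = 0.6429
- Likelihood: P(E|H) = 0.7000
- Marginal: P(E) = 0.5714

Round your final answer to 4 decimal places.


From Bayes' theorem: P(H|E) = P(E|H) × P(H) / P(E)

Rearranging for P(H):
P(H) = P(H|E) × P(E) / P(E|H)
     = 0.6429 × 0.5714 / 0.7000
     = 0.36735306 / 0.7000
     = 0.5248


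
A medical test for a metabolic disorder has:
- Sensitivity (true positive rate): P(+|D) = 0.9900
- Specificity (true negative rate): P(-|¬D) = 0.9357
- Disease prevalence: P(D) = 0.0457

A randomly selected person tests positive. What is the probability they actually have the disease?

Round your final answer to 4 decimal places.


Let D = has disease, + = positive test

Given:
- P(D) = 0.0457 (prevalence)
- P(+|D) = 0.9900 (sensitivity)
- P(-|¬D) = 0.9357 (specificity)
- P(+|¬D) = 0.0643 (false positive rate = 1 - specificity)

Step 1: Find P(+)
P(+) = P(+|D)P(D) + P(+|¬D)P(¬D)
     = 0.9900 × 0.0457 + 0.0643 × 0.9543
     = 0.04524300 + 0.06136149
     = 0.10660449

Step 2: Apply Bayes' theorem for P(D|+)
P(D|+) = P(+|D)P(D) / P(+)
       = 0.04524300 / 0.10660449
       = 0.4244


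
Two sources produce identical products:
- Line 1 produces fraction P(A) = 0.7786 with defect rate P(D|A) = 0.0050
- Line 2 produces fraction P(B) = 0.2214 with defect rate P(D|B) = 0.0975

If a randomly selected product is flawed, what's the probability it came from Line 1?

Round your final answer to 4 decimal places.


Let A = from Line 1, D = flawed

Given:
- P(A) = 0.7786, P(B) = 0.2214
- P(D|A) = 0.0050, P(D|B) = 0.0975

Step 1: Find P(D)
P(D) = P(D|A)P(A) + P(D|B)P(B)
     = 0.0050 × 0.7786 + 0.0975 × 0.2214
     = 0.00389300 + 0.02158650
     = 0.02547950

Step 2: Apply Bayes' theorem
P(A|D) = P(D|A)P(A) / P(D)
       = 0.00389300 / 0.02547950
       = 0.1528


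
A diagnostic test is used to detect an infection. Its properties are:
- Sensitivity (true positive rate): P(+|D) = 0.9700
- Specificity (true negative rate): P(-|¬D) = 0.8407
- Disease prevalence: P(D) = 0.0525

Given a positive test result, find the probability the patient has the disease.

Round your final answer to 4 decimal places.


Let D = has disease, + = positive test

Given:
- P(D) = 0.0525 (prevalence)
- P(+|D) = 0.9700 (sensitivity)
- P(-|¬D) = 0.8407 (specificity)
- P(+|¬D) = 0.1593 (false positive rate = 1 - specificity)

Step 1: Find P(+)
P(+) = P(+|D)P(D) + P(+|¬D)P(¬D)
     = 0.9700 × 0.0525 + 0.1593 × 0.9475
     = 0.05092500 + 0.15093675
     = 0.20186175

Step 2: Apply Bayes' theorem for P(D|+)
P(D|+) = P(+|D)P(D) / P(+)
       = 0.05092500 / 0.20186175
       = 0.2523


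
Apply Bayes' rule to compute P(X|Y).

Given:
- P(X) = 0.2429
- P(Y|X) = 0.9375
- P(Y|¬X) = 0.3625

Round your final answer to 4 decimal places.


Bayes' theorem: P(X|Y) = P(Y|X) × P(X) / P(Y)

Step 1: Calculate P(Y) using law of total probability
P(Y) = P(Y|X)P(X) + P(Y|¬X)P(¬X)
     = 0.9375 × 0.2429 + 0.3625 × 0.7571
     = 0.22771875 + 0.27444875
     = 0.50216750

Step 2: Apply Bayes' theorem
P(X|Y) = P(Y|X) × P(X) / P(Y)
       = 0.22771875 / 0.50216750
       = 0.4535


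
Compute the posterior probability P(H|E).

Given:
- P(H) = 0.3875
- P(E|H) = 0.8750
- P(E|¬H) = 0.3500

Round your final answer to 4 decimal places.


Bayes' theorem: P(H|E) = P(E|H) × P(H) / P(E)

Step 1: Calculate P(E) using law of total probability
P(E) = P(E|H)P(H) + P(E|¬H)P(¬H)
     = 0.8750 × 0.3875 + 0.3500 × 0.6125
     = 0.33906250 + 0.21437500
     = 0.55343750

Step 2: Apply Bayes' theorem
P(H|E) = P(E|H) × P(H) / P(E)
       = 0.33906250 / 0.55343750
       = 0.6126


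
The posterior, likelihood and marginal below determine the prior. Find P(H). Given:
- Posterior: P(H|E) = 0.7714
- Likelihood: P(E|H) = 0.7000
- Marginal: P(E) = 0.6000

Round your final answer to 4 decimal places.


From Bayes' theorem: P(H|E) = P(E|H) × P(H) / P(E)

Rearranging for P(H):
P(H) = P(H|E) × P(E) / P(E|H)
     = 0.7714 × 0.6000 / 0.7000
     = 0.46284000 / 0.7000
     = 0.6612


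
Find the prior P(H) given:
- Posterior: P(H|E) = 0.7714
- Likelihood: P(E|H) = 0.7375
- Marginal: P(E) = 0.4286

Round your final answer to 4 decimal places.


From Bayes' theorem: P(H|E) = P(E|H) × P(H) / P(E)

Rearranging for P(H):
P(H) = P(H|E) × P(E) / P(E|H)
     = 0.7714 × 0.4286 / 0.7375
     = 0.33062204 / 0.7375
     = 0.4483


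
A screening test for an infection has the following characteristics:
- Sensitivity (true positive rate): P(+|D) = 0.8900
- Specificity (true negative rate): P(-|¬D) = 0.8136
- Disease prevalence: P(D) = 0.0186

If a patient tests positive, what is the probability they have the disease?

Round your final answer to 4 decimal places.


Let D = has disease, + = positive test

Given:
- P(D) = 0.0186 (prevalence)
- P(+|D) = 0.8900 (sensitivity)
- P(-|¬D) = 0.8136 (specificity)
- P(+|¬D) = 0.1864 (false positive rate = 1 - specificity)

Step 1: Find P(+)
P(+) = P(+|D)P(D) + P(+|¬D)P(¬D)
     = 0.8900 × 0.0186 + 0.1864 × 0.9814
     = 0.01655400 + 0.18293296
     = 0.19948696

Step 2: Apply Bayes' theorem for P(D|+)
P(D|+) = P(+|D)P(D) / P(+)
       = 0.01655400 / 0.19948696
       = 0.0830


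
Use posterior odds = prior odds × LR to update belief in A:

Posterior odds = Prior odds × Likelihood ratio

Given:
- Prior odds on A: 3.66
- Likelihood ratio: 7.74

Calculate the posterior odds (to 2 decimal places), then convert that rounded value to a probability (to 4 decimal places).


Step 1: Calculate posterior odds
Posterior odds = Prior odds × LR
               = 3.66 × 7.74
               = 28.33

Step 2: Convert to probability
P(A|E) = Posterior odds / (1 + Posterior odds)
       = 28.33 / (1 + 28.33)
       = 28.33 / 29.33
       = 0.9659

The evidence increased P(A) from 0.7854 to 0.9659.


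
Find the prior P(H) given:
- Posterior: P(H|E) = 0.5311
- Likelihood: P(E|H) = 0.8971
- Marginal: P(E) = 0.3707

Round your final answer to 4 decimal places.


From Bayes' theorem: P(H|E) = P(E|H) × P(H) / P(E)

Rearranging for P(H):
P(H) = P(H|E) × P(E) / P(E|H)
     = 0.5311 × 0.3707 / 0.8971
     = 0.19687877 / 0.8971
     = 0.2195


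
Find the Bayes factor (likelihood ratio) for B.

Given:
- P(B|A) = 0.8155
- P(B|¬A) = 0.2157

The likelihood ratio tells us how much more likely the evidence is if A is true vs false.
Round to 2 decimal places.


Likelihood Ratio (LR) = P(B|A) / P(B|¬A)

LR = 0.8155 / 0.2157
   = 3.78

The evidence is 3.78 times more likely if A is true than if A is false.
Since LR > 1, the evidence supports A over ¬A.


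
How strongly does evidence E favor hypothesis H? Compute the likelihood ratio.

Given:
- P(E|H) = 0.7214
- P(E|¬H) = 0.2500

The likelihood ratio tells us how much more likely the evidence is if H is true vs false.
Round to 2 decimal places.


Likelihood Ratio (LR) = P(E|H) / P(E|¬H)

LR = 0.7214 / 0.2500
   = 2.89

The evidence is 2.89 times more likely if H is true than if H is false.
LR > 1, so observing E raises the odds in favor of H.


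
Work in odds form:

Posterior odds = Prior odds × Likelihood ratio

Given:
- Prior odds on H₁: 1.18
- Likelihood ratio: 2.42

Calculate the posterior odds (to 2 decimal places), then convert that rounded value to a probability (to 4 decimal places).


Step 1: Calculate posterior odds
Posterior odds = Prior odds × LR
               = 1.18 × 2.42
               = 2.86

Step 2: Convert to probability
P(H₁|E) = Posterior odds / (1 + Posterior odds)
       = 2.86 / (1 + 2.86)
       = 2.86 / 3.86
       = 0.7409

The evidence increased P(H₁) from 0.5413 to 0.7409.


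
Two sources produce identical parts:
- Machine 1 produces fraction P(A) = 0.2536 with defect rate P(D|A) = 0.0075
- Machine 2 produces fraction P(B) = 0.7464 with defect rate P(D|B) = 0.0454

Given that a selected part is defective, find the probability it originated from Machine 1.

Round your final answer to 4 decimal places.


Let A = from Machine 1, D = defective

Given:
- P(A) = 0.2536, P(B) = 0.7464
- P(D|A) = 0.0075, P(D|B) = 0.0454

Step 1: Find P(D)
P(D) = P(D|A)P(A) + P(D|B)P(B)
     = 0.0075 × 0.2536 + 0.0454 × 0.7464
     = 0.00190200 + 0.03388656
     = 0.03578856

Step 2: Apply Bayes' theorem
P(A|D) = P(D|A)P(A) / P(D)
       = 0.00190200 / 0.03578856
       = 0.0531


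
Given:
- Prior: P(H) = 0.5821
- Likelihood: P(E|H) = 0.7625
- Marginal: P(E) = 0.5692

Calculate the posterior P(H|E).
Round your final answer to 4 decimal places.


Using Bayes' theorem:

P(H|E) = P(E|H) × P(H) / P(E)
       = 0.7625 × 0.5821 / 0.5692
       = 0.44385125 / 0.5692
       = 0.7798

The evidence strengthens our belief in H.
Prior: 0.5821 → Posterior: 0.7798


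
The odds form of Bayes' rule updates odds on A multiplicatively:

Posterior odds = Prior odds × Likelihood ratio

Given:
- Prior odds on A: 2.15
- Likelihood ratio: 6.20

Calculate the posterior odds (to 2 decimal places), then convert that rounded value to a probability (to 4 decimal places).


Step 1: Calculate posterior odds
Posterior odds = Prior odds × LR
               = 2.15 × 6.20
               = 13.33

Step 2: Convert to probability
P(A|E) = Posterior odds / (1 + Posterior odds)
       = 13.33 / (1 + 13.33)
       = 13.33 / 14.33
       = 0.9302

The evidence increased P(A) from 0.6825 to 0.9302.


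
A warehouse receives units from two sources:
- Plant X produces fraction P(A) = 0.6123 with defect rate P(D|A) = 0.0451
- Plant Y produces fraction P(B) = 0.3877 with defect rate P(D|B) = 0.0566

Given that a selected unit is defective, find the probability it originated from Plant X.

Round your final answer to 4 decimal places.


Let A = from Plant X, D = defective

Given:
- P(A) = 0.6123, P(B) = 0.3877
- P(D|A) = 0.0451, P(D|B) = 0.0566

Step 1: Find P(D)
P(D) = P(D|A)P(A) + P(D|B)P(B)
     = 0.0451 × 0.6123 + 0.0566 × 0.3877
     = 0.02761473 + 0.02194382
     = 0.04955855

Step 2: Apply Bayes' theorem
P(A|D) = P(D|A)P(A) / P(D)
       = 0.02761473 / 0.04955855
       = 0.5572


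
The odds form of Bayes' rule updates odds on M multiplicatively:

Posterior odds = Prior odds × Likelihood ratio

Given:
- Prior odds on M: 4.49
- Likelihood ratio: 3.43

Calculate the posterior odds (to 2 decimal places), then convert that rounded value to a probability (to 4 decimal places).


Step 1: Calculate posterior odds
Posterior odds = Prior odds × LR
               = 4.49 × 3.43
               = 15.40

Step 2: Convert to probability
P(M|E) = Posterior odds / (1 + Posterior odds)
       = 15.40 / (1 + 15.40)
       = 15.40 / 16.40
       = 0.9390

The evidence increased P(M) from 0.8179 to 0.9390.


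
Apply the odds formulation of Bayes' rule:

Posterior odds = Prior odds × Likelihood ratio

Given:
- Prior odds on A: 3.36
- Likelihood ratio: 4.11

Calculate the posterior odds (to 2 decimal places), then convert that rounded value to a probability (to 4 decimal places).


Step 1: Calculate posterior odds
Posterior odds = Prior odds × LR
               = 3.36 × 4.11
               = 13.81

Step 2: Convert to probability
P(A|E) = Posterior odds / (1 + Posterior odds)
       = 13.81 / (1 + 13.81)
       = 13.81 / 14.81
       = 0.9325

The evidence increased P(A) from 0.7706 to 0.9325.


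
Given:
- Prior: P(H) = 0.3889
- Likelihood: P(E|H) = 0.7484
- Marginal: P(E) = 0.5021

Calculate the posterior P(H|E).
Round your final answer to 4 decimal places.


Using Bayes' theorem:

P(H|E) = P(E|H) × P(H) / P(E)
       = 0.7484 × 0.3889 / 0.5021
       = 0.29105276 / 0.5021
       = 0.5797

The evidence strengthens our belief in H.
Prior: 0.3889 → Posterior: 0.5797


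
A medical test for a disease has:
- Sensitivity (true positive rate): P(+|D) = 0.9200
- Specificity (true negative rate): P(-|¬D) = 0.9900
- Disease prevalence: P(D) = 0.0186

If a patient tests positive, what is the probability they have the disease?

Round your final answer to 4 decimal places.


Let D = has disease, + = positive test

Given:
- P(D) = 0.0186 (prevalence)
- P(+|D) = 0.9200 (sensitivity)
- P(-|¬D) = 0.9900 (specificity)
- P(+|¬D) = 0.0100 (false positive rate = 1 - specificity)

Step 1: Find P(+)
P(+) = P(+|D)P(D) + P(+|¬D)P(¬D)
     = 0.9200 × 0.0186 + 0.0100 × 0.9814
     = 0.01711200 + 0.00981400
     = 0.02692600

Step 2: Apply Bayes' theorem for P(D|+)
P(D|+) = P(+|D)P(D) / P(+)
       = 0.01711200 / 0.02692600
       = 0.6355


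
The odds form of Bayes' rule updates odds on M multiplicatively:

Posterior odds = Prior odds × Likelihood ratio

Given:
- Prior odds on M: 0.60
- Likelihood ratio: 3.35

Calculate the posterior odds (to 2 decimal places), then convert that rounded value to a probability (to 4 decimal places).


Step 1: Calculate posterior odds
Posterior odds = Prior odds × LR
               = 0.60 × 3.35
               = 2.01

Step 2: Convert to probability
P(M|E) = Posterior odds / (1 + Posterior odds)
       = 2.01 / (1 + 2.01)
       = 2.01 / 3.01
       = 0.6678

The evidence increased P(M) from 0.3750 to 0.6678.


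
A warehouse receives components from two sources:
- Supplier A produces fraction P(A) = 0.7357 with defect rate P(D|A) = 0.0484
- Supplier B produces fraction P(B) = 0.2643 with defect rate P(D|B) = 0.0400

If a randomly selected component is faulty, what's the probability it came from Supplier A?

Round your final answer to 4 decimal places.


Let A = from Supplier A, D = faulty

Given:
- P(A) = 0.7357, P(B) = 0.2643
- P(D|A) = 0.0484, P(D|B) = 0.0400

Step 1: Find P(D)
P(D) = P(D|A)P(A) + P(D|B)P(B)
     = 0.0484 × 0.7357 + 0.0400 × 0.2643
     = 0.03560788 + 0.01057200
     = 0.04617988

Step 2: Apply Bayes' theorem
P(A|D) = P(D|A)P(A) / P(D)
       = 0.03560788 / 0.04617988
       = 0.7711


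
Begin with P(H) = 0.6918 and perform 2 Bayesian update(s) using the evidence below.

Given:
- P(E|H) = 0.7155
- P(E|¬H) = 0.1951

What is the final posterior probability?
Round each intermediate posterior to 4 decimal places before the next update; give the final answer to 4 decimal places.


Sequential Bayesian updating:

Initial prior: P(H) = 0.6918

Update 1:
  P(E) = 0.7155 × 0.6918 + 0.1951 × 0.3082 = 0.49498290 + 0.06012982 = 0.55511272
  P(H|E) = 0.49498290 / 0.55511272 = 0.8917

Update 2:
  P(E) = 0.7155 × 0.8917 + 0.1951 × 0.1083 = 0.63801135 + 0.02112933 = 0.65914068
  P(H|E) = 0.63801135 / 0.65914068 = 0.9679

Final posterior: 0.9679


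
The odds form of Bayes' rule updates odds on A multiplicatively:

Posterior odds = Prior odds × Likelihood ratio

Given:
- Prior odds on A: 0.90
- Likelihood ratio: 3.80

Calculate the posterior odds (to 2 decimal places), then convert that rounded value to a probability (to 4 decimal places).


Step 1: Calculate posterior odds
Posterior odds = Prior odds × LR
               = 0.90 × 3.80
               = 3.42

Step 2: Convert to probability
P(A|E) = Posterior odds / (1 + Posterior odds)
       = 3.42 / (1 + 3.42)
       = 3.42 / 4.42
       = 0.7738

The evidence increased P(A) from 0.4737 to 0.7738.


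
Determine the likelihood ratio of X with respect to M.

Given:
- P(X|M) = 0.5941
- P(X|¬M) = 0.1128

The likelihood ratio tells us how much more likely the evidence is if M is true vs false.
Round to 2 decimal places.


Likelihood Ratio (LR) = P(X|M) / P(X|¬M)

LR = 0.5941 / 0.1128
   = 5.27

The evidence is 5.27 times more likely if M is true than if M is false.
Since LR > 1, the evidence supports M over ¬M.


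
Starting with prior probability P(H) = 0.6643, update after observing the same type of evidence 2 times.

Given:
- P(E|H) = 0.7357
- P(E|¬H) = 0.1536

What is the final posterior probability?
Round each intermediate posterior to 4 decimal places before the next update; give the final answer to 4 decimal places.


Sequential Bayesian updating:

Initial prior: P(H) = 0.6643

Update 1:
  P(E) = 0.7357 × 0.6643 + 0.1536 × 0.3357 = 0.48872551 + 0.05156352 = 0.54028903
  P(H|E) = 0.48872551 / 0.54028903 = 0.9046

Update 2:
  P(E) = 0.7357 × 0.9046 + 0.1536 × 0.0954 = 0.66551422 + 0.01465344 = 0.68016766
  P(H|E) = 0.66551422 / 0.68016766 = 0.9785

Final posterior: 0.9785


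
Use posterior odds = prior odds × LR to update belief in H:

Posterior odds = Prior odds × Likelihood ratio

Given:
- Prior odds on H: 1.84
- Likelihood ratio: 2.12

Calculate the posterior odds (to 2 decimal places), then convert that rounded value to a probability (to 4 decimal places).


Step 1: Calculate posterior odds
Posterior odds = Prior odds × LR
               = 1.84 × 2.12
               = 3.90

Step 2: Convert to probability
P(H|E) = Posterior odds / (1 + Posterior odds)
       = 3.90 / (1 + 3.90)
       = 3.90 / 4.90
       = 0.7959

The evidence increased P(H) from 0.6479 to 0.7959.


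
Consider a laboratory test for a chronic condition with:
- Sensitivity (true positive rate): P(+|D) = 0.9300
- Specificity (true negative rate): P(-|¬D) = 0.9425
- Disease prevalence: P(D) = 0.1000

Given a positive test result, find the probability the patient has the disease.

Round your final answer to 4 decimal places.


Let D = has disease, + = positive test

Given:
- P(D) = 0.1000 (prevalence)
- P(+|D) = 0.9300 (sensitivity)
- P(-|¬D) = 0.9425 (specificity)
- P(+|¬D) = 0.0575 (false positive rate = 1 - specificity)

Step 1: Find P(+)
P(+) = P(+|D)P(D) + P(+|¬D)P(¬D)
     = 0.9300 × 0.1000 + 0.0575 × 0.9000
     = 0.09300000 + 0.05175000
     = 0.14475000

Step 2: Apply Bayes' theorem for P(D|+)
P(D|+) = P(+|D)P(D) / P(+)
       = 0.09300000 / 0.14475000
       = 0.6425


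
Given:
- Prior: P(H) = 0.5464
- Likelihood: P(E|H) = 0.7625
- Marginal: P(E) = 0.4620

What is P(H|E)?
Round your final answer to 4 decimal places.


Using Bayes' theorem:

P(H|E) = P(E|H) × P(H) / P(E)
       = 0.7625 × 0.5464 / 0.4620
       = 0.41663000 / 0.4620
       = 0.9018

The evidence strengthens our belief in H.
Prior: 0.5464 → Posterior: 0.9018


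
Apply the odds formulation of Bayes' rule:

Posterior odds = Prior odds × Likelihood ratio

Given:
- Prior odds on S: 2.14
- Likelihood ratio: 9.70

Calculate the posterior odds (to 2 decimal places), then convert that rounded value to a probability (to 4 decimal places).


Step 1: Calculate posterior odds
Posterior odds = Prior odds × LR
               = 2.14 × 9.70
               = 20.76

Step 2: Convert to probability
P(S|E) = Posterior odds / (1 + Posterior odds)
       = 20.76 / (1 + 20.76)
       = 20.76 / 21.76
       = 0.9540

The evidence increased P(S) from 0.6815 to 0.9540.


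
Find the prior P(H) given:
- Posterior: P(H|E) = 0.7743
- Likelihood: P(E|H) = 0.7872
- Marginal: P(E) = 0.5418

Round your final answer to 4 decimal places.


From Bayes' theorem: P(H|E) = P(E|H) × P(H) / P(E)

Rearranging for P(H):
P(H) = P(H|E) × P(E) / P(E|H)
     = 0.7743 × 0.5418 / 0.7872
     = 0.41951574 / 0.7872
     = 0.5329


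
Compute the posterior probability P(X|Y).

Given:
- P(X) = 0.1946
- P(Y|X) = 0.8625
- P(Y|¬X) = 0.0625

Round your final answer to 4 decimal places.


Bayes' theorem: P(X|Y) = P(Y|X) × P(X) / P(Y)

Step 1: Calculate P(Y) using law of total probability
P(Y) = P(Y|X)P(X) + P(Y|¬X)P(¬X)
     = 0.8625 × 0.1946 + 0.0625 × 0.8054
     = 0.16784250 + 0.05033750
     = 0.21818000

Step 2: Apply Bayes' theorem
P(X|Y) = P(Y|X) × P(X) / P(Y)
       = 0.16784250 / 0.21818000
       = 0.7693


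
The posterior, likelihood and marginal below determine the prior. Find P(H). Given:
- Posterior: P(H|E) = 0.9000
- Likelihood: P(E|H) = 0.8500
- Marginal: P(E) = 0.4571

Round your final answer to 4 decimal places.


From Bayes' theorem: P(H|E) = P(E|H) × P(H) / P(E)

Rearranging for P(H):
P(H) = P(H|E) × P(E) / P(E|H)
     = 0.9000 × 0.4571 / 0.8500
     = 0.41139000 / 0.8500
     = 0.4840


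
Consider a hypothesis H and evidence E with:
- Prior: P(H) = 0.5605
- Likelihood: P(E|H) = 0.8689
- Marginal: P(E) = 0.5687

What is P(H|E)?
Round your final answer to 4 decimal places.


Using Bayes' theorem:

P(H|E) = P(E|H) × P(H) / P(E)
       = 0.8689 × 0.5605 / 0.5687
       = 0.48701845 / 0.5687
       = 0.8564

The evidence strengthens our belief in H.
Prior: 0.5605 → Posterior: 0.8564


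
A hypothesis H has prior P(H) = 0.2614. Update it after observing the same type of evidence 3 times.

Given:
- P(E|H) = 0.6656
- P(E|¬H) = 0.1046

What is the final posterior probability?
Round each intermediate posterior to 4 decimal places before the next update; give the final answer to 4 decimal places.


Sequential Bayesian updating:

Initial prior: P(H) = 0.2614

Update 1:
  P(E) = 0.6656 × 0.2614 + 0.1046 × 0.7386 = 0.17398784 + 0.07725756 = 0.25124540
  P(H|E) = 0.17398784 / 0.25124540 = 0.6925

Update 2:
  P(E) = 0.6656 × 0.6925 + 0.1046 × 0.3075 = 0.46092800 + 0.03216450 = 0.49309250
  P(H|E) = 0.46092800 / 0.49309250 = 0.9348

Update 3:
  P(E) = 0.6656 × 0.9348 + 0.1046 × 0.0652 = 0.62220288 + 0.00681992 = 0.62902280
  P(H|E) = 0.62220288 / 0.62902280 = 0.9892

Final posterior: 0.9892


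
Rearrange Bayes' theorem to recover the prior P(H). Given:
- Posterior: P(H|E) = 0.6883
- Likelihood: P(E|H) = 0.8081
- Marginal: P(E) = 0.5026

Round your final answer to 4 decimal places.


From Bayes' theorem: P(H|E) = P(E|H) × P(H) / P(E)

Rearranging for P(H):
P(H) = P(H|E) × P(E) / P(E|H)
     = 0.6883 × 0.5026 / 0.8081
     = 0.34593958 / 0.8081
     = 0.4281


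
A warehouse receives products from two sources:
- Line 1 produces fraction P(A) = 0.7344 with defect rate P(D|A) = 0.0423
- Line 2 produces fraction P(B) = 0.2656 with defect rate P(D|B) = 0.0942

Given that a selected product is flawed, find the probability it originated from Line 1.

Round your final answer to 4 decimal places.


Let A = from Line 1, D = flawed

Given:
- P(A) = 0.7344, P(B) = 0.2656
- P(D|A) = 0.0423, P(D|B) = 0.0942

Step 1: Find P(D)
P(D) = P(D|A)P(A) + P(D|B)P(B)
     = 0.0423 × 0.7344 + 0.0942 × 0.2656
     = 0.03106512 + 0.02501952
     = 0.05608464

Step 2: Apply Bayes' theorem
P(A|D) = P(D|A)P(A) / P(D)
       = 0.03106512 / 0.05608464
       = 0.5539


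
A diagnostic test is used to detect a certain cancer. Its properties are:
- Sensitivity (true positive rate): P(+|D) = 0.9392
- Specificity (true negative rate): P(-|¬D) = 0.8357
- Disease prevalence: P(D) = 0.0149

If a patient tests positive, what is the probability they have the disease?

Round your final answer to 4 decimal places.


Let D = has disease, + = positive test

Given:
- P(D) = 0.0149 (prevalence)
- P(+|D) = 0.9392 (sensitivity)
- P(-|¬D) = 0.8357 (specificity)
- P(+|¬D) = 0.1643 (false positive rate = 1 - specificity)

Step 1: Find P(+)
P(+) = P(+|D)P(D) + P(+|¬D)P(¬D)
     = 0.9392 × 0.0149 + 0.1643 × 0.9851
     = 0.01399408 + 0.16185193
     = 0.17584601

Step 2: Apply Bayes' theorem for P(D|+)
P(D|+) = P(+|D)P(D) / P(+)
       = 0.01399408 / 0.17584601
       = 0.0796


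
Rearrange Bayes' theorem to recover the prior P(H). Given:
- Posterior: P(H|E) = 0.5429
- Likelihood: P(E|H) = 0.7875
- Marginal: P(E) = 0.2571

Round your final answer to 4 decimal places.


From Bayes' theorem: P(H|E) = P(E|H) × P(H) / P(E)

Rearranging for P(H):
P(H) = P(H|E) × P(E) / P(E|H)
     = 0.5429 × 0.2571 / 0.7875
     = 0.13957959 / 0.7875
     = 0.1772


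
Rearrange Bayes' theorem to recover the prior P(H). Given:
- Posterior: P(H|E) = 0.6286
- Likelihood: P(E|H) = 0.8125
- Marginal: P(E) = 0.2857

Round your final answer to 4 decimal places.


From Bayes' theorem: P(H|E) = P(E|H) × P(H) / P(E)

Rearranging for P(H):
P(H) = P(H|E) × P(E) / P(E|H)
     = 0.6286 × 0.2857 / 0.8125
     = 0.17959102 / 0.8125
     = 0.2210


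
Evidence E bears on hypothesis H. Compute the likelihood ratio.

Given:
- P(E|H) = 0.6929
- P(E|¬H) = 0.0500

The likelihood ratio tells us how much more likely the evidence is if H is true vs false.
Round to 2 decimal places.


Likelihood Ratio (LR) = P(E|H) / P(E|¬H)

LR = 0.6929 / 0.0500
   = 13.86

The evidence is 13.86 times more likely if H is true than if H is false.
Since LR > 1, the evidence supports H over ¬H.


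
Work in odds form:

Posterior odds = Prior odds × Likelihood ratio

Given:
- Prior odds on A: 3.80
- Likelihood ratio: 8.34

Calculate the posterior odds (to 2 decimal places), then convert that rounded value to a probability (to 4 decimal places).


Step 1: Calculate posterior odds
Posterior odds = Prior odds × LR
               = 3.80 × 8.34
               = 31.69

Step 2: Convert to probability
P(A|E) = Posterior odds / (1 + Posterior odds)
       = 31.69 / (1 + 31.69)
       = 31.69 / 32.69
       = 0.9694

The evidence increased P(A) from 0.7917 to 0.9694.


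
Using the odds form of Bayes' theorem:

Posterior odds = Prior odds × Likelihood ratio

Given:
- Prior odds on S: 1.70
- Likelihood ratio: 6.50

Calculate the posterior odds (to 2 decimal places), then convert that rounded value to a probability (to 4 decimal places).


Step 1: Calculate posterior odds
Posterior odds = Prior odds × LR
               = 1.70 × 6.50
               = 11.05

Step 2: Convert to probability
P(S|E) = Posterior odds / (1 + Posterior odds)
       = 11.05 / (1 + 11.05)
       = 11.05 / 12.05
       = 0.9170

The evidence increased P(S) from 0.6296 to 0.9170.


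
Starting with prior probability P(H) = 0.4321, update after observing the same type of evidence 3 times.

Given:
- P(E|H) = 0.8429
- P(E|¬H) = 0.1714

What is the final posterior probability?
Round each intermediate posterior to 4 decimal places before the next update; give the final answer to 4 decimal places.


Sequential Bayesian updating:

Initial prior: P(H) = 0.4321

Update 1:
  P(E) = 0.8429 × 0.4321 + 0.1714 × 0.5679 = 0.36421709 + 0.09733806 = 0.46155515
  P(H|E) = 0.36421709 / 0.46155515 = 0.7891

Update 2:
  P(E) = 0.8429 × 0.7891 + 0.1714 × 0.2109 = 0.66513239 + 0.03614826 = 0.70128065
  P(H|E) = 0.66513239 / 0.70128065 = 0.9485

Update 3:
  P(E) = 0.8429 × 0.9485 + 0.1714 × 0.0515 = 0.79949065 + 0.00882710 = 0.80831775
  P(H|E) = 0.79949065 / 0.80831775 = 0.9891

Final posterior: 0.9891


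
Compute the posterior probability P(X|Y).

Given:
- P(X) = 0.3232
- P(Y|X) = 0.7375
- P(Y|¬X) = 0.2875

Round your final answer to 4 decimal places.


Bayes' theorem: P(X|Y) = P(Y|X) × P(X) / P(Y)

Step 1: Calculate P(Y) using law of total probability
P(Y) = P(Y|X)P(X) + P(Y|¬X)P(¬X)
     = 0.7375 × 0.3232 + 0.2875 × 0.6768
     = 0.23836000 + 0.19458000
     = 0.43294000

Step 2: Apply Bayes' theorem
P(X|Y) = P(Y|X) × P(X) / P(Y)
       = 0.23836000 / 0.43294000
       = 0.5506


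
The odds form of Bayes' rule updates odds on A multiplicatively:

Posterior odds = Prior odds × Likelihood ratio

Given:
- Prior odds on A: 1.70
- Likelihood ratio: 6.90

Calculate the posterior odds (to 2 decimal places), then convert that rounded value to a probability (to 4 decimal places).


Step 1: Calculate posterior odds
Posterior odds = Prior odds × LR
               = 1.70 × 6.90
               = 11.73

Step 2: Convert to probability
P(A|E) = Posterior odds / (1 + Posterior odds)
       = 11.73 / (1 + 11.73)
       = 11.73 / 12.73
       = 0.9214

The evidence increased P(A) from 0.6296 to 0.9214.


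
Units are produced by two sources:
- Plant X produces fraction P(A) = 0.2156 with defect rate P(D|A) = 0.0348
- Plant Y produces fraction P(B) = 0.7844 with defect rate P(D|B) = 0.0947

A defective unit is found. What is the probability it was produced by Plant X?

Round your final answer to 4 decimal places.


Let A = from Plant X, D = defective

Given:
- P(A) = 0.2156, P(B) = 0.7844
- P(D|A) = 0.0348, P(D|B) = 0.0947

Step 1: Find P(D)
P(D) = P(D|A)P(A) + P(D|B)P(B)
     = 0.0348 × 0.2156 + 0.0947 × 0.7844
     = 0.00750288 + 0.07428268
     = 0.08178556

Step 2: Apply Bayes' theorem
P(A|D) = P(D|A)P(A) / P(D)
       = 0.00750288 / 0.08178556
       = 0.0917


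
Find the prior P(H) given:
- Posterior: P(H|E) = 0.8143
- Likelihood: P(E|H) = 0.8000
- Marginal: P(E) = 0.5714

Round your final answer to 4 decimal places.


From Bayes' theorem: P(H|E) = P(E|H) × P(H) / P(E)

Rearranging for P(H):
P(H) = P(H|E) × P(E) / P(E|H)
     = 0.8143 × 0.5714 / 0.8000
     = 0.46529102 / 0.8000
     = 0.5816


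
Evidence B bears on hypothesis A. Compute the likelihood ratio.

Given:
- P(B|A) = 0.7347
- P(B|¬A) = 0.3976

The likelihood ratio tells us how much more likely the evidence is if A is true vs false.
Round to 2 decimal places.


Likelihood Ratio (LR) = P(B|A) / P(B|¬A)

LR = 0.7347 / 0.3976
   = 1.85

The evidence is 1.85 times more likely if A is true than if A is false.
LR > 1, so observing B raises the odds in favor of A.


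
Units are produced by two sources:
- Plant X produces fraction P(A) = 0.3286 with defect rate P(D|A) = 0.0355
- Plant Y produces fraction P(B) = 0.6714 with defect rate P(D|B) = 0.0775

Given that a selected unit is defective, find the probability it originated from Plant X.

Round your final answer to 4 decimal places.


Let A = from Plant X, D = defective

Given:
- P(A) = 0.3286, P(B) = 0.6714
- P(D|A) = 0.0355, P(D|B) = 0.0775

Step 1: Find P(D)
P(D) = P(D|A)P(A) + P(D|B)P(B)
     = 0.0355 × 0.3286 + 0.0775 × 0.6714
     = 0.01166530 + 0.05203350
     = 0.06369880

Step 2: Apply Bayes' theorem
P(A|D) = P(D|A)P(A) / P(D)
       = 0.01166530 / 0.06369880
       = 0.1831


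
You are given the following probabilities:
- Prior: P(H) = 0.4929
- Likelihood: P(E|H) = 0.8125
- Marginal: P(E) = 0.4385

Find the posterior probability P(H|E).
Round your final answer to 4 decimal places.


Using Bayes' theorem:

P(H|E) = P(E|H) × P(H) / P(E)
       = 0.8125 × 0.4929 / 0.4385
       = 0.40048125 / 0.4385
       = 0.9133

The evidence strengthens our belief in H.
Prior: 0.4929 → Posterior: 0.9133


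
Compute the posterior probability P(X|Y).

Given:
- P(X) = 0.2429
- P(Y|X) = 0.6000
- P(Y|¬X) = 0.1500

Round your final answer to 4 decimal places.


Bayes' theorem: P(X|Y) = P(Y|X) × P(X) / P(Y)

Step 1: Calculate P(Y) using law of total probability
P(Y) = P(Y|X)P(X) + P(Y|¬X)P(¬X)
     = 0.6000 × 0.2429 + 0.1500 × 0.7571
     = 0.14574000 + 0.11356500
     = 0.25930500

Step 2: Apply Bayes' theorem
P(X|Y) = P(Y|X) × P(X) / P(Y)
       = 0.14574000 / 0.25930500
       = 0.5620


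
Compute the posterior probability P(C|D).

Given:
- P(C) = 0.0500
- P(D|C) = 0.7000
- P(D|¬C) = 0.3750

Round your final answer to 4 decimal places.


Bayes' theorem: P(C|D) = P(D|C) × P(C) / P(D)

Step 1: Calculate P(D) using law of total probability
P(D) = P(D|C)P(C) + P(D|¬C)P(¬C)
     = 0.7000 × 0.0500 + 0.3750 × 0.9500
     = 0.03500000 + 0.35625000
     = 0.39125000

Step 2: Apply Bayes' theorem
P(C|D) = P(D|C) × P(C) / P(D)
       = 0.03500000 / 0.39125000
       = 0.0895


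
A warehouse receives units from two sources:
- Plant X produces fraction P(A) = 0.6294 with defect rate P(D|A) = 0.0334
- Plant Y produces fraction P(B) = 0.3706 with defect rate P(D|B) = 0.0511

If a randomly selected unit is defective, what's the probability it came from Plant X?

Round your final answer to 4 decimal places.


Let A = from Plant X, D = defective

Given:
- P(A) = 0.6294, P(B) = 0.3706
- P(D|A) = 0.0334, P(D|B) = 0.0511

Step 1: Find P(D)
P(D) = P(D|A)P(A) + P(D|B)P(B)
     = 0.0334 × 0.6294 + 0.0511 × 0.3706
     = 0.02102196 + 0.01893766
     = 0.03995962

Step 2: Apply Bayes' theorem
P(A|D) = P(D|A)P(A) / P(D)
       = 0.02102196 / 0.03995962
       = 0.5261


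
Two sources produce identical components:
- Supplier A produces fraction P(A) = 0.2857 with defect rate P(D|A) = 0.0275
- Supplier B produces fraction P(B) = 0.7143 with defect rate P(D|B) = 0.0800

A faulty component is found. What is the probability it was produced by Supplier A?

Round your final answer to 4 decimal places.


Let A = from Supplier A, D = faulty

Given:
- P(A) = 0.2857, P(B) = 0.7143
- P(D|A) = 0.0275, P(D|B) = 0.0800

Step 1: Find P(D)
P(D) = P(D|A)P(A) + P(D|B)P(B)
     = 0.0275 × 0.2857 + 0.0800 × 0.7143
     = 0.00785675 + 0.05714400
     = 0.06500075

Step 2: Apply Bayes' theorem
P(A|D) = P(D|A)P(A) / P(D)
       = 0.00785675 / 0.06500075
       = 0.1209


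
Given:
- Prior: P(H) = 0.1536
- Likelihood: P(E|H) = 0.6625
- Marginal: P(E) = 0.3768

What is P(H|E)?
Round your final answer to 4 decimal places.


Using Bayes' theorem:

P(H|E) = P(E|H) × P(H) / P(E)
       = 0.6625 × 0.1536 / 0.3768
       = 0.10176000 / 0.3768
       = 0.2701

The evidence strengthens our belief in H.
Prior: 0.1536 → Posterior: 0.2701


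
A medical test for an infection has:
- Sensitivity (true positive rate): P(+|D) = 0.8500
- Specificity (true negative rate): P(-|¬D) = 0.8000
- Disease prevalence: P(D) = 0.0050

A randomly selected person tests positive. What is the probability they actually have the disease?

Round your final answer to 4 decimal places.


Let D = has disease, + = positive test

Given:
- P(D) = 0.0050 (prevalence)
- P(+|D) = 0.8500 (sensitivity)
- P(-|¬D) = 0.8000 (specificity)
- P(+|¬D) = 0.2000 (false positive rate = 1 - specificity)

Step 1: Find P(+)
P(+) = P(+|D)P(D) + P(+|¬D)P(¬D)
     = 0.8500 × 0.0050 + 0.2000 × 0.9950
     = 0.00425000 + 0.19900000
     = 0.20325000

Step 2: Apply Bayes' theorem for P(D|+)
P(D|+) = P(+|D)P(D) / P(+)
       = 0.00425000 / 0.20325000
       = 0.0209


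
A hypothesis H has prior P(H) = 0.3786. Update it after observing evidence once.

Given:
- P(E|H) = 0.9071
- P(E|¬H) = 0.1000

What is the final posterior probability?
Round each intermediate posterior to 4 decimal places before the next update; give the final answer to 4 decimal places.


Sequential Bayesian updating:

Initial prior: P(H) = 0.3786

Update 1:
  P(E) = 0.9071 × 0.3786 + 0.1000 × 0.6214 = 0.34342806 + 0.06214000 = 0.40556806
  P(H|E) = 0.34342806 / 0.40556806 = 0.8468

Final posterior: 0.8468


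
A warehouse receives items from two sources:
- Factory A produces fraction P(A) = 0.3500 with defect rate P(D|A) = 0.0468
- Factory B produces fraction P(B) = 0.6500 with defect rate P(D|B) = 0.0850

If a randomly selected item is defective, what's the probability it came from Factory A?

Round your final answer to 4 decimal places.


Let A = from Factory A, D = defective

Given:
- P(A) = 0.3500, P(B) = 0.6500
- P(D|A) = 0.0468, P(D|B) = 0.0850

Step 1: Find P(D)
P(D) = P(D|A)P(A) + P(D|B)P(B)
     = 0.0468 × 0.3500 + 0.0850 × 0.6500
     = 0.01638000 + 0.05525000
     = 0.07163000

Step 2: Apply Bayes' theorem
P(A|D) = P(D|A)P(A) / P(D)
       = 0.01638000 / 0.07163000
       = 0.2287


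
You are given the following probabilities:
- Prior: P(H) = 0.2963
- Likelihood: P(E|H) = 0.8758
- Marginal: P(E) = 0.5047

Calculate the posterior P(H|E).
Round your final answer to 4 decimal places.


Using Bayes' theorem:

P(H|E) = P(E|H) × P(H) / P(E)
       = 0.8758 × 0.2963 / 0.5047
       = 0.25949954 / 0.5047
       = 0.5142

The evidence strengthens our belief in H.
Prior: 0.2963 → Posterior: 0.5142


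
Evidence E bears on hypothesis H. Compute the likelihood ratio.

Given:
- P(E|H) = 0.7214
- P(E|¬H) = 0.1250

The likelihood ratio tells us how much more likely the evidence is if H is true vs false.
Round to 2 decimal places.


Likelihood Ratio (LR) = P(E|H) / P(E|¬H)

LR = 0.7214 / 0.1250
   = 5.77

The evidence is 5.77 times more likely if H is true than if H is false.
Because LR exceeds 1, E is evidence for H.


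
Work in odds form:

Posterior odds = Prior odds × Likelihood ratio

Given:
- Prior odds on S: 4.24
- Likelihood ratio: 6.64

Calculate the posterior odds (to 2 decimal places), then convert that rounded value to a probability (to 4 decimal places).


Step 1: Calculate posterior odds
Posterior odds = Prior odds × LR
               = 4.24 × 6.64
               = 28.15

Step 2: Convert to probability
P(S|E) = Posterior odds / (1 + Posterior odds)
       = 28.15 / (1 + 28.15)
       = 28.15 / 29.15
       = 0.9657

The evidence increased P(S) from 0.8092 to 0.9657.


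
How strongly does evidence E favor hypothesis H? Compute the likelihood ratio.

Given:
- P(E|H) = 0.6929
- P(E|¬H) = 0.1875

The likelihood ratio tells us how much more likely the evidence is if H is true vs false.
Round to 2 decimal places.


Likelihood Ratio (LR) = P(E|H) / P(E|¬H)

LR = 0.6929 / 0.1875
   = 3.70

The evidence is 3.70 times more likely if H is true than if H is false.
LR > 1, so observing E raises the odds in favor of H.


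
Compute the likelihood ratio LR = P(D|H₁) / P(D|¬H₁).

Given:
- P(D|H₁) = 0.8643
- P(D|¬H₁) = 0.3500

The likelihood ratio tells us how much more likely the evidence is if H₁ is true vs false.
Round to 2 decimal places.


Likelihood Ratio (LR) = P(D|H₁) / P(D|¬H₁)

LR = 0.8643 / 0.3500
   = 2.47

The evidence is 2.47 times more likely if H₁ is true than if H₁ is false.
Because LR exceeds 1, D is evidence for H₁.


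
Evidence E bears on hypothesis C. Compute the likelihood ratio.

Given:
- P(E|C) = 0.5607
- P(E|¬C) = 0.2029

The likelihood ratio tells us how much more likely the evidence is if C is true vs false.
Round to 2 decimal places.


Likelihood Ratio (LR) = P(E|C) / P(E|¬C)

LR = 0.5607 / 0.2029
   = 2.76

The evidence is 2.76 times more likely if C is true than if C is false.
LR > 1, so observing E raises the odds in favor of C.


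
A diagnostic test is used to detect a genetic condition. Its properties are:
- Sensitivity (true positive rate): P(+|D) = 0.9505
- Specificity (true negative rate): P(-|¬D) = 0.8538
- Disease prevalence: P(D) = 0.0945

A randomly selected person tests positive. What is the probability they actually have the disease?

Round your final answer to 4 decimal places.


Let D = has disease, + = positive test

Given:
- P(D) = 0.0945 (prevalence)
- P(+|D) = 0.9505 (sensitivity)
- P(-|¬D) = 0.8538 (specificity)
- P(+|¬D) = 0.1462 (false positive rate = 1 - specificity)

Step 1: Find P(+)
P(+) = P(+|D)P(D) + P(+|¬D)P(¬D)
     = 0.9505 × 0.0945 + 0.1462 × 0.9055
     = 0.08982225 + 0.13238410
     = 0.22220635

Step 2: Apply Bayes' theorem for P(D|+)
P(D|+) = P(+|D)P(D) / P(+)
       = 0.08982225 / 0.22220635
       = 0.4042
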